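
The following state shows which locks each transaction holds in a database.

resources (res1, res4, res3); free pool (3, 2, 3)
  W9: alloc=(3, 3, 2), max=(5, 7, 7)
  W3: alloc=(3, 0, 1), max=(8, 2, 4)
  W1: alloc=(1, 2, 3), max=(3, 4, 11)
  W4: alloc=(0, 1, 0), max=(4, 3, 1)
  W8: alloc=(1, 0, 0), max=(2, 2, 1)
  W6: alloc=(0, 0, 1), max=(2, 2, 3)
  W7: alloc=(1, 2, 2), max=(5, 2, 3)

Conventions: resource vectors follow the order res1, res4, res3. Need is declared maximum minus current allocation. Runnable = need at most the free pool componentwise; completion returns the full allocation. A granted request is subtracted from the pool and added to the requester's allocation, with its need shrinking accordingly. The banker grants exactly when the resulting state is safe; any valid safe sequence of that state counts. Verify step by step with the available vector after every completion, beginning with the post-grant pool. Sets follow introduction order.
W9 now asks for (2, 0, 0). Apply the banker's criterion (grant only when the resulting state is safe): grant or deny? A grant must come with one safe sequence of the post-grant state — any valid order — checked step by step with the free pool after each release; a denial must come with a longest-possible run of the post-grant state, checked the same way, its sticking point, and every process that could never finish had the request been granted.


DENY — the pretend-granted state is unsafe.
Key observation: after W8, W6 the pool peaks at (2, 2, 4), and each blocked process is short somewhere: W9 on res4, res3; W3 on res1; W1 on res3; W4 on res1; W7 on res1.
Pretend the grant happened; the run W8, W6 goes as far as possible. Step-by-step check:
  pool = (1, 2, 3)
  W8 needs (1, 2, 1) <= (1, 2, 3) -> finishes; pool += (1, 0, 0) = (2, 2, 3)
  W6 needs (2, 2, 2) <= (2, 2, 3) -> finishes; pool += (0, 0, 1) = (2, 2, 4)
  blocked: W9 wants (0, 4, 5), pool (2, 2, 4) — not enough res4 and res3
  blocked: W3 wants (5, 2, 3), pool (2, 2, 4) — not enough res1
  blocked: W1 wants (2, 2, 8), pool (2, 2, 4) — not enough res3
  blocked: W4 wants (4, 2, 1), pool (2, 2, 4) — not enough res1
  blocked: W7 wants (4, 0, 1), pool (2, 2, 4) — not enough res1
Had the request been granted, W9, W3, W1, W4 and W7 could never finish.


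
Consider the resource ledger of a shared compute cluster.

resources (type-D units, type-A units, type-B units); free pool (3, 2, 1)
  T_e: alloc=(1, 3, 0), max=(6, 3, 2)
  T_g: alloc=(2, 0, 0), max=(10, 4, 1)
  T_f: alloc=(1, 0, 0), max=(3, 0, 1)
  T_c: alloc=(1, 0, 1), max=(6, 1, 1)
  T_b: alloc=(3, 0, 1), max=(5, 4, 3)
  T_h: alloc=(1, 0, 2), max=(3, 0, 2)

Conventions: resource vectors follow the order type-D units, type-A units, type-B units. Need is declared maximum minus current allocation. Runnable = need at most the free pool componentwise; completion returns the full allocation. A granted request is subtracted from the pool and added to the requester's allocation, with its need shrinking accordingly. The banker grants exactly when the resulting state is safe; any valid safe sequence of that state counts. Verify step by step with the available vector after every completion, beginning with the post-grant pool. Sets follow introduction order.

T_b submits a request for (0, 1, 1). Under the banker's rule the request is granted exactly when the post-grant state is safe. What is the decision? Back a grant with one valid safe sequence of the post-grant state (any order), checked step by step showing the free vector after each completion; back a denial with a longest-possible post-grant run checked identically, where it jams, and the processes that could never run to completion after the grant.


GRANT — the state after the grant stays safe, e.g. via T_h, T_f, T_c, T_e, T_b, T_g.
Key observation: after the grant the pool drops to (3, 1, 0), which still lets T_h finish first and unwind the rest.
Step-by-step check of the post-grant state:
  pool = (3, 1, 0)
  T_h: need (2, 0, 0) fits (3, 1, 0); releases (1, 0, 2), pool now (4, 1, 2)
  T_f: need (2, 0, 1) fits (4, 1, 2); releases (1, 0, 0), pool now (5, 1, 2)
  T_c: need (5, 1, 0) fits (5, 1, 2); releases (1, 0, 1), pool now (6, 1, 3)
  T_e: need (5, 0, 2) fits (6, 1, 3); releases (1, 3, 0), pool now (7, 4, 3)
  T_b: need (2, 3, 1) fits (7, 4, 3); releases (3, 1, 2), pool now (10, 5, 5)
  T_g: need (8, 4, 1) fits (10, 5, 5); releases (2, 0, 0), pool now (12, 5, 5)


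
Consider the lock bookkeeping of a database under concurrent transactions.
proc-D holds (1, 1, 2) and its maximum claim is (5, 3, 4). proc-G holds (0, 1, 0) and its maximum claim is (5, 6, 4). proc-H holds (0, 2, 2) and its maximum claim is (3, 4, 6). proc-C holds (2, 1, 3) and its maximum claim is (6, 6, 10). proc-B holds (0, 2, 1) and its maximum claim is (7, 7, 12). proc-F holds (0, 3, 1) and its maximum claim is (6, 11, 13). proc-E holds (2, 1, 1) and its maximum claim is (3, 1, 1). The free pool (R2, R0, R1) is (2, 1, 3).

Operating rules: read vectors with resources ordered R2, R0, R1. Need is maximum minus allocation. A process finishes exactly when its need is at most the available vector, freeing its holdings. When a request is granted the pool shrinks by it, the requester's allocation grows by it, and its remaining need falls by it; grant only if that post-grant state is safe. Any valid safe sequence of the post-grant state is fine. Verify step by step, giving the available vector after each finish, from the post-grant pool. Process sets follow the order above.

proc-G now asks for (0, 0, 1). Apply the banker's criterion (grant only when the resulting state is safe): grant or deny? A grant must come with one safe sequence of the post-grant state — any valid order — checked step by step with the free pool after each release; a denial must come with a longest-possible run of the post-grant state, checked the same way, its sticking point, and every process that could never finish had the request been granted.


GRANT — the state after the grant stays safe, e.g. via proc-E, proc-D, proc-H, proc-C, proc-G, proc-B, proc-F.
Key observation: the transfer keeps a workable pool ((2, 1, 2)); proc-E starts the safe sequence.
Step-by-step check of the post-grant state:
  pool = (2, 1, 2)
  run proc-E (needs (1, 0, 0), free (2, 1, 2)); after release of (2, 1, 1) the pool is (4, 2, 3)
  run proc-D (needs (4, 2, 2), free (4, 2, 3)); after release of (1, 1, 2) the pool is (5, 3, 5)
  run proc-H (needs (3, 2, 4), free (5, 3, 5)); after release of (0, 2, 2) the pool is (5, 5, 7)
  run proc-C (needs (4, 5, 7), free (5, 5, 7)); after release of (2, 1, 3) the pool is (7, 6, 10)
  run proc-G (needs (5, 5, 3), free (7, 6, 10)); after release of (0, 1, 1) the pool is (7, 7, 11)
  run proc-B (needs (7, 5, 11), free (7, 7, 11)); after release of (0, 2, 1) the pool is (7, 9, 12)
  run proc-F (needs (6, 8, 12), free (7, 9, 12)); after release of (0, 3, 1) the pool is (7, 12, 13)


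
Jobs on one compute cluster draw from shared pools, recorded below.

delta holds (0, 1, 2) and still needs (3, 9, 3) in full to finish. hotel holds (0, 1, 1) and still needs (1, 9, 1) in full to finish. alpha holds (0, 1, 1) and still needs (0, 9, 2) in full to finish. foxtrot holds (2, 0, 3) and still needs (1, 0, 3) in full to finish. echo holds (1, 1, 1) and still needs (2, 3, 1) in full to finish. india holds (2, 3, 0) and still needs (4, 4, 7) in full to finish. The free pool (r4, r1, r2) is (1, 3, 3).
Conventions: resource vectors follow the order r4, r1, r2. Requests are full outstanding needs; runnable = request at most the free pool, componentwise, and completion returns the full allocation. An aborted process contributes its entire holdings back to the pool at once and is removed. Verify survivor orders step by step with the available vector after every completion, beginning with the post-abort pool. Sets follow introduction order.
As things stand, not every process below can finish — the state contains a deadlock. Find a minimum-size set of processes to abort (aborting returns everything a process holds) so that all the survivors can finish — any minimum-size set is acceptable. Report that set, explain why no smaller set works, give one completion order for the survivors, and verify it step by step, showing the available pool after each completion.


The answer: abort delta and hotel.
Key observation: the returned (0, 2, 3) from delta and hotel is what brings alpha — unrunnable before, under any order — into play at step 4.
Minimality, checking each single-abort alternative: delta alone leaves hotel blocked (short on r1); hotel alone leaves delta blocked (short on r1); alpha alone leaves delta blocked (short on r1); foxtrot alone leaves delta blocked (short on r1); echo alone leaves delta blocked (short on r1); india alone leaves delta blocked (short on r1).
One survivor order: foxtrot, echo, india, alpha. Verifying each step (post-abort pool first):
  pool = (1, 5, 6)
  run foxtrot (needs (1, 0, 3), free (1, 5, 6)); after release of (2, 0, 3) the pool is (3, 5, 9)
  run echo (needs (2, 3, 1), free (3, 5, 9)); after release of (1, 1, 1) the pool is (4, 6, 10)
  run india (needs (4, 4, 7), free (4, 6, 10)); after release of (2, 3, 0) the pool is (6, 9, 10)
  run alpha (needs (0, 9, 2), free (6, 9, 10)); after release of (0, 1, 1) the pool is (6, 10, 11)


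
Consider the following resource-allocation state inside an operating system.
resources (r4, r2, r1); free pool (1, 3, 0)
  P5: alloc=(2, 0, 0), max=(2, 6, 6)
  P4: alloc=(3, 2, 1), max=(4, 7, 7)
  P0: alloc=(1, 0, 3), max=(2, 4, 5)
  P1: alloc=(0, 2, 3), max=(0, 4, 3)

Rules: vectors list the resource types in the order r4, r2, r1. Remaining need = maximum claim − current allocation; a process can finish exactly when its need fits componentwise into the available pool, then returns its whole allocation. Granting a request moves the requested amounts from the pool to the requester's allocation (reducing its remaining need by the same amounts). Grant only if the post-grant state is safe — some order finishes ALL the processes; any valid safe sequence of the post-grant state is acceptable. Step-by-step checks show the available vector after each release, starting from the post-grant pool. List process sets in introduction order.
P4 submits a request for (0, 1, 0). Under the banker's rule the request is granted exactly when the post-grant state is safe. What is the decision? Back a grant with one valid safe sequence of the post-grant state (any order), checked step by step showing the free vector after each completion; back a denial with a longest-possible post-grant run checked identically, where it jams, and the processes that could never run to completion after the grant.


GRANT — the state after the grant stays safe, e.g. via P1, P0, P4, P5.
Key observation: even at the reduced pool (1, 2, 0), P1 fits immediately, so safety survives the grant.
Verifying the post-grant state step by step:
  pool = (1, 2, 0)
  P1 needs (0, 2, 0) <= (1, 2, 0) -> finishes; pool += (0, 2, 3) = (1, 4, 3)
  P0 needs (1, 4, 2) <= (1, 4, 3) -> finishes; pool += (1, 0, 3) = (2, 4, 6)
  P4 needs (1, 4, 6) <= (2, 4, 6) -> finishes; pool += (3, 3, 1) = (5, 7, 7)
  P5 needs (0, 6, 6) <= (5, 7, 7) -> finishes; pool += (2, 0, 0) = (7, 7, 7)


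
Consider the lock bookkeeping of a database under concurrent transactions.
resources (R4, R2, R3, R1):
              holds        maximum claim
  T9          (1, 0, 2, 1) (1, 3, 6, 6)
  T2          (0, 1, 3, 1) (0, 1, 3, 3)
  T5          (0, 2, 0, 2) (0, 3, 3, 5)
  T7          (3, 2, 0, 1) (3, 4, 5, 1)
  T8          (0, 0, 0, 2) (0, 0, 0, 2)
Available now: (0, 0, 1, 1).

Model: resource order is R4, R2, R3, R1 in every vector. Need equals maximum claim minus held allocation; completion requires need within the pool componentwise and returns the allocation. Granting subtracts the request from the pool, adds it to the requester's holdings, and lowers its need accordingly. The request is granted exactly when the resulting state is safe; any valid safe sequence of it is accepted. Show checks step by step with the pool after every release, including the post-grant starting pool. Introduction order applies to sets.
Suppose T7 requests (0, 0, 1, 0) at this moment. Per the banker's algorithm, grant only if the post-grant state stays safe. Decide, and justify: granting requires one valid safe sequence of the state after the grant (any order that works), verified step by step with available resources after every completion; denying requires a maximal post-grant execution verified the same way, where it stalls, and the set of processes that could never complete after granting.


DENY: after the grant no complete ordering would exist.
Key observation: T8, T2, T5 can finish, but then (0, 3, 3, 6) is all there is, and the blocked group's R3 demands exceed it.
On the post-grant state, T8, T2, T5 is a maximal run — nothing extends it. Check, step by step:
  pool = (0, 0, 0, 1)
  T8 needs (0, 0, 0, 0) <= (0, 0, 0, 1) -> finishes; pool += (0, 0, 0, 2) = (0, 0, 0, 3)
  T2 needs (0, 0, 0, 2) <= (0, 0, 0, 3) -> finishes; pool += (0, 1, 3, 1) = (0, 1, 3, 4)
  T5 needs (0, 1, 3, 3) <= (0, 1, 3, 4) -> finishes; pool += (0, 2, 0, 2) = (0, 3, 3, 6)
  T9 still needs (0, 3, 4, 5) but only (0, 3, 3, 6) is free — short on R3
  T7 still needs (0, 2, 4, 0) but only (0, 3, 3, 6) is free — short on R3
Processes that could never finish after the grant: T9 and T7.


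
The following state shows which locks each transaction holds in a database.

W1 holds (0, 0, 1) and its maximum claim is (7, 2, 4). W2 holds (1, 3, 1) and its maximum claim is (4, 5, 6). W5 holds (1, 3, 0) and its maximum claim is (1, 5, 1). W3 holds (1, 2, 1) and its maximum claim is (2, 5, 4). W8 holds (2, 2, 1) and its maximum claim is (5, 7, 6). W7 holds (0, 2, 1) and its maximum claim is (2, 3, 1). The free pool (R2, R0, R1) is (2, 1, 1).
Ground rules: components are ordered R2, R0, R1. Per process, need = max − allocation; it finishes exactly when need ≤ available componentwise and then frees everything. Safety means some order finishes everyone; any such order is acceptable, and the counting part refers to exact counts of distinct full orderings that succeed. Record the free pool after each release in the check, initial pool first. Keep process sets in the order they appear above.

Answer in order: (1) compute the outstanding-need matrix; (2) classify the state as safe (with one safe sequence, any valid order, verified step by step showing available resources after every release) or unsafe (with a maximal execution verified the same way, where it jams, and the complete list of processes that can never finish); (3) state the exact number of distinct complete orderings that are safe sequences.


(1) Remaining need (order R2, R0, R1):
  W1: (7, 2, 3)
  W2: (3, 2, 5)
  W5: (0, 2, 1)
  W3: (1, 3, 3)
  W8: (3, 5, 5)
  W7: (2, 1, 0)
(2) UNSAFE — no complete ordering exists.
Key observation: once W7, W5 finish, the pool peaks at (3, 6, 2) — and every remaining process still needs more R1 than that.
The run W7, W5 cannot be extended any further. Walking it through:
  pool = (2, 1, 1)
  W7: need (2, 1, 0) fits (2, 1, 1); releases (0, 2, 1), pool now (2, 3, 2)
  W5: need (0, 2, 1) fits (2, 3, 2); releases (1, 3, 0), pool now (3, 6, 2)
  blocked: W1 wants (7, 2, 3), pool (3, 6, 2) — not enough R2 and R1
  blocked: W2 wants (3, 2, 5), pool (3, 6, 2) — not enough R1
  blocked: W3 wants (1, 3, 3), pool (3, 6, 2) — not enough R1
  blocked: W8 wants (3, 5, 5), pool (3, 6, 2) — not enough R1
Permanently blocked: W1, W2, W3 and W8.
(3) The exact count: 0 of the possible complete orderings are safe sequences.


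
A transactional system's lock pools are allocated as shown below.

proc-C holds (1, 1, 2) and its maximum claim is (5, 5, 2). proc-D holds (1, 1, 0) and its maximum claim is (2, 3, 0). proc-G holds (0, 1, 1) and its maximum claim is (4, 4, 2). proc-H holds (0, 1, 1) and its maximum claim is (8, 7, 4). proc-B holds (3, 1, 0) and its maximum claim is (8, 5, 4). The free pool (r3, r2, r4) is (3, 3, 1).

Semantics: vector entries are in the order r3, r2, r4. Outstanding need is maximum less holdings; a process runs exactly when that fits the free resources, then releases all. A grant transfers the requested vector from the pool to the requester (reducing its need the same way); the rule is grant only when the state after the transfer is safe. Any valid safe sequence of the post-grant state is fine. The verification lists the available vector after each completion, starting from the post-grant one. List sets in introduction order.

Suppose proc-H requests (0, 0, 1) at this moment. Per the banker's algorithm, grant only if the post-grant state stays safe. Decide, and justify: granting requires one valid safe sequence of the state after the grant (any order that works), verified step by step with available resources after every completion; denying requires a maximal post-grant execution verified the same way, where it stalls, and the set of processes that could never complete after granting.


DENY — the pretend-granted state is unsafe.
Key observation: after proc-D, proc-C, proc-G the pool peaks at (5, 6, 3), and each blocked process is short somewhere: proc-H on r3; proc-B on r4.
After a pretend grant, a maximal execution: proc-D, proc-C, proc-G — then nothing else fits. Verifying each step:
  pool = (3, 3, 0)
  run proc-D (needs (1, 2, 0), free (3, 3, 0)); after release of (1, 1, 0) the pool is (4, 4, 0)
  run proc-C (needs (4, 4, 0), free (4, 4, 0)); after release of (1, 1, 2) the pool is (5, 5, 2)
  run proc-G (needs (4, 3, 1), free (5, 5, 2)); after release of (0, 1, 1) the pool is (5, 6, 3)
  proc-H cannot run: need (8, 6, 2) vs free (5, 6, 3) (insufficient r3)
  proc-B cannot run: need (5, 4, 4) vs free (5, 6, 3) (insufficient r4)
Post-grant, the permanently blocked set is proc-H and proc-B.


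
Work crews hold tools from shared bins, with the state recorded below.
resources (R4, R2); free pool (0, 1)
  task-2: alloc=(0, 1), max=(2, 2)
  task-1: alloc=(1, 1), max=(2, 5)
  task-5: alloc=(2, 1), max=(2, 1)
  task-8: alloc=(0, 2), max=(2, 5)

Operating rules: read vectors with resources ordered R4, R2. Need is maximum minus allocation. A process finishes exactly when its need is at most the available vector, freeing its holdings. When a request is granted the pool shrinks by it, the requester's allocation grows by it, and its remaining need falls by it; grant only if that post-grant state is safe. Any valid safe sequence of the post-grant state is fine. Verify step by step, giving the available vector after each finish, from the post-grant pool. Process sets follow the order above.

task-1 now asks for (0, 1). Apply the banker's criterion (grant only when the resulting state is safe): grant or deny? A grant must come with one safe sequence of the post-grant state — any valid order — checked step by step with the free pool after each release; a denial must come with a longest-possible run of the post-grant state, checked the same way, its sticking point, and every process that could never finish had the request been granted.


DENY: after the grant no complete ordering would exist.
Key observation: after task-5, task-2 complete, (2, 2) is the best the pool ever gets, yet each leftover process wants more R2.
On the post-grant state, task-5, task-2 is a maximal run — nothing extends it. Check, step by step:
  pool = (0, 0)
  task-5 needs (0, 0) <= (0, 0) -> finishes; pool += (2, 1) = (2, 1)
  task-2 needs (2, 1) <= (2, 1) -> finishes; pool += (0, 1) = (2, 2)
  task-1 cannot run: need (1, 3) vs free (2, 2) (insufficient R2)
  task-8 cannot run: need (2, 3) vs free (2, 2) (insufficient R2)
Post-grant, the permanently blocked set is task-1 and task-8.


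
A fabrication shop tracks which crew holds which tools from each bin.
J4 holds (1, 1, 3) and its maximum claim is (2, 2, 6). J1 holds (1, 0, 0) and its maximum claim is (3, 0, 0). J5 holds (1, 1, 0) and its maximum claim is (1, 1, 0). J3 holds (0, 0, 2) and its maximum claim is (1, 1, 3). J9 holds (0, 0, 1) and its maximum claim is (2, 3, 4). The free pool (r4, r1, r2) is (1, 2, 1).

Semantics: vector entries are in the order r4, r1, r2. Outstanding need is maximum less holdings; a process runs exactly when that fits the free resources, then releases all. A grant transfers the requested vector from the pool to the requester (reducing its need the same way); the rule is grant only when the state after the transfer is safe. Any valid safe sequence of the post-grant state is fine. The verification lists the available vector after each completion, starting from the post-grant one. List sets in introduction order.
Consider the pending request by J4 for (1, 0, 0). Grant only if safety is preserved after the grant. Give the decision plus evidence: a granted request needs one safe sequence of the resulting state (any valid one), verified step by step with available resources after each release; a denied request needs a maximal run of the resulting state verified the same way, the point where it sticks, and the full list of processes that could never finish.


GRANT. The post-grant state is safe; one safe sequence: J5, J3, J4, J9, J1.
Key observation: even at the reduced pool (0, 2, 1), J5 fits immediately, so safety survives the grant.
Step-by-step check of the post-grant state:
  pool = (0, 2, 1)
  J5 needs (0, 0, 0) <= (0, 2, 1) -> finishes; pool += (1, 1, 0) = (1, 3, 1)
  J3 needs (1, 1, 1) <= (1, 3, 1) -> finishes; pool += (0, 0, 2) = (1, 3, 3)
  J4 needs (0, 1, 3) <= (1, 3, 3) -> finishes; pool += (2, 1, 3) = (3, 4, 6)
  J9 needs (2, 3, 3) <= (3, 4, 6) -> finishes; pool += (0, 0, 1) = (3, 4, 7)
  J1 needs (2, 0, 0) <= (3, 4, 7) -> finishes; pool += (1, 0, 0) = (4, 4, 7)


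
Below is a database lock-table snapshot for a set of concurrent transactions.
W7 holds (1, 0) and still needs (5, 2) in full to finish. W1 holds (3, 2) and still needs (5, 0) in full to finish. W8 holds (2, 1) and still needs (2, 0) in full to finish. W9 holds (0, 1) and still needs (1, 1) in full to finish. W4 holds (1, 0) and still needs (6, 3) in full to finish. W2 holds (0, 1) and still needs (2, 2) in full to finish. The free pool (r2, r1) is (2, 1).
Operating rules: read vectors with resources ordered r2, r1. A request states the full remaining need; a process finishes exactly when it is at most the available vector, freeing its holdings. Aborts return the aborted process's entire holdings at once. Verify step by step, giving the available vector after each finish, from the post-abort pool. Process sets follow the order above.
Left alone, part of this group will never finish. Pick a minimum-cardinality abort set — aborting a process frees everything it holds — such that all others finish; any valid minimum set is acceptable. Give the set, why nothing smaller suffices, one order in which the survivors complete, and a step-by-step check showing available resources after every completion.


Minimum abort set: W7.
Key observation: W1 could never have finished before the abort; with (1, 0) returned by W7, it fits at step 4.
No smaller set exists: with zero aborts the deadlock remains.
Survivors finish in the order: W9, W8, W2, W1, W4. Check, step by step (pool after the aborts first):
  pool = (3, 1)
  W9: need (1, 1) fits (3, 1); releases (0, 1), pool now (3, 2)
  W8: need (2, 0) fits (3, 2); releases (2, 1), pool now (5, 3)
  W2: need (2, 2) fits (5, 3); releases (0, 1), pool now (5, 4)
  W1: need (5, 0) fits (5, 4); releases (3, 2), pool now (8, 6)
  W4: need (6, 3) fits (8, 6); releases (1, 0), pool now (9, 6)


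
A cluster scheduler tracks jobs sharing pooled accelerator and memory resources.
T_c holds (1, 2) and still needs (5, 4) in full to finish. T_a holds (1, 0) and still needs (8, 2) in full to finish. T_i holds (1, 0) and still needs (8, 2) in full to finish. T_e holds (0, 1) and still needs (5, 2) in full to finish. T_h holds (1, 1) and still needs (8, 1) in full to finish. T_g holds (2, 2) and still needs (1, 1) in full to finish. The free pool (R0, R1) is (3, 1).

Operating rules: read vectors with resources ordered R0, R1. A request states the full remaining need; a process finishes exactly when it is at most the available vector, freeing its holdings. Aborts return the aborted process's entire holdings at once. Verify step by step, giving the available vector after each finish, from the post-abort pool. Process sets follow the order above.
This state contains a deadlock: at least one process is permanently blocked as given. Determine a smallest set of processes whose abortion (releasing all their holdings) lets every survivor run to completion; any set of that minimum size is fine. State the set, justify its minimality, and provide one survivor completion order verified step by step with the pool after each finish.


Abort T_a and T_h.
Key observation: aborting T_a and T_h returns (2, 1), and T_i — hopeless before — runs at step 4 with the returned capacity in the pool.
No one abort is enough; case by case: T_c alone leaves T_a blocked (short on R0); T_a alone leaves T_i blocked (short on R0); T_i alone leaves T_a blocked (short on R0); T_e alone leaves T_a blocked (short on R0); T_h alone leaves T_a blocked (short on R0); T_g alone leaves T_a blocked (short on R0).
Survivors finish in the order: T_g, T_c, T_e, T_i. Step-by-step check (pool after the aborts first):
  pool = (5, 2)
  T_g: need (1, 1) fits (5, 2); releases (2, 2), pool now (7, 4)
  T_c: need (5, 4) fits (7, 4); releases (1, 2), pool now (8, 6)
  T_e: need (5, 2) fits (8, 6); releases (0, 1), pool now (8, 7)
  T_i: need (8, 2) fits (8, 7); releases (1, 0), pool now (9, 7)


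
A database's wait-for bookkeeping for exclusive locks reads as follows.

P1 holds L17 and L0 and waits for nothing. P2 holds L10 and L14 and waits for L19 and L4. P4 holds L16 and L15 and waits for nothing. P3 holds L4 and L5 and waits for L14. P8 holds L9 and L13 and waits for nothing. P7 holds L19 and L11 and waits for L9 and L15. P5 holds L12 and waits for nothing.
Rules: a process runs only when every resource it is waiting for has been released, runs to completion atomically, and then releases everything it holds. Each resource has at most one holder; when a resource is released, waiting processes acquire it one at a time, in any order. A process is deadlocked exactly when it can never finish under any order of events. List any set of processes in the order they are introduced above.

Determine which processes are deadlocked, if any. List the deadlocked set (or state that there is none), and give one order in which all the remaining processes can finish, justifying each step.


Deadlocked: P2 and P3.
Key observation: P2 -> P3 -> P2 is a circular wait — nothing in it can go first; no other process is dragged down with it.
The rest can finish in the order P8, P5, P4, P7, P1.
Walking it through:
  run P8 (it waits on nothing); releases L9 and L13
  run P5 (it waits on nothing); releases L12
  run P4 (it waits on nothing); releases L16 and L15
  P7: everything it awaited (L9 and L15) is free; runs, freeing L19 and L11
  run P1 (it waits on nothing); releases L17 and L0


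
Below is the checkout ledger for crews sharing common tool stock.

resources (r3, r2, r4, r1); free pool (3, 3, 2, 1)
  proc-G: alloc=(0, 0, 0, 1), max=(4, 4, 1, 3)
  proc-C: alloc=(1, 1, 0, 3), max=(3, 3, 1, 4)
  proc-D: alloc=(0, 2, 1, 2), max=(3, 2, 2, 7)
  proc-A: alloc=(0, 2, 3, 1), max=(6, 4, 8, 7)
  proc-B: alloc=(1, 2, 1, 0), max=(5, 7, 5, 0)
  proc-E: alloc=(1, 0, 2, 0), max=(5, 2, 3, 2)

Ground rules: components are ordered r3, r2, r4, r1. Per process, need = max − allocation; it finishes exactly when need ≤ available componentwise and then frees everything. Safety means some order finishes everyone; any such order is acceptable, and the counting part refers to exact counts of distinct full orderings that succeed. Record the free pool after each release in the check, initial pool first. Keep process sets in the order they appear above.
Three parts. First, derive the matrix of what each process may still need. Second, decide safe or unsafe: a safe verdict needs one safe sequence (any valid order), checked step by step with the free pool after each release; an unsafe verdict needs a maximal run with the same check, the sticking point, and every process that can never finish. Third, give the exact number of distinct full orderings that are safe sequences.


(1) Remaining need (order r3, r2, r4, r1):
  proc-G: (4, 4, 1, 2)
  proc-C: (2, 2, 1, 1)
  proc-D: (3, 0, 1, 5)
  proc-A: (6, 2, 5, 6)
  proc-B: (4, 5, 4, 0)
  proc-E: (4, 2, 1, 2)
(2) SAFE, for example via the order proc-C, proc-G, proc-E, proc-D, proc-B, proc-A.
Key observation: reading the order forward, proc-C is the first process whose need (2, 2, 1, 1) meets the free pool (3, 3, 2, 1) exactly on a resource it requests.
Walking it through:
  pool = (3, 3, 2, 1)
  proc-C: need (2, 2, 1, 1) fits (3, 3, 2, 1); releases (1, 1, 0, 3), pool now (4, 4, 2, 4)
  proc-G: need (4, 4, 1, 2) fits (4, 4, 2, 4); releases (0, 0, 0, 1), pool now (4, 4, 2, 5)
  proc-E: need (4, 2, 1, 2) fits (4, 4, 2, 5); releases (1, 0, 2, 0), pool now (5, 4, 4, 5)
  proc-D: need (3, 0, 1, 5) fits (5, 4, 4, 5); releases (0, 2, 1, 2), pool now (5, 6, 5, 7)
  proc-B: need (4, 5, 4, 0) fits (5, 6, 5, 7); releases (1, 2, 1, 0), pool now (6, 8, 6, 7)
  proc-A: need (6, 2, 5, 6) fits (6, 8, 6, 7); releases (0, 2, 3, 1), pool now (6, 10, 9, 8)
(3) The exact count: 3 of the possible complete orderings are safe sequences.


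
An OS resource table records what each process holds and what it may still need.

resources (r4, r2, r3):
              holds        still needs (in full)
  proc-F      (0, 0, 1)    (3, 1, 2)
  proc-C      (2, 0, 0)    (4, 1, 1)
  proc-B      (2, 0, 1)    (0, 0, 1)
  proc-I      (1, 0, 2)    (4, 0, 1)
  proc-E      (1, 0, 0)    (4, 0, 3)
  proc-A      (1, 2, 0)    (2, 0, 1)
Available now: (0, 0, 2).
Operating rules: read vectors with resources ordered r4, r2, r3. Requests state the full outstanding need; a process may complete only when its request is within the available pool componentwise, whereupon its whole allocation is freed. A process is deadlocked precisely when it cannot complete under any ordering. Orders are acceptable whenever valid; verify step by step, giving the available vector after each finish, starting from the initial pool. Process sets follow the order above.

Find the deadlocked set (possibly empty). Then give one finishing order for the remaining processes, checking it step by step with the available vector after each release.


Deadlocked set: proc-C, proc-I and proc-E.
Key observation: even finishing proc-B, proc-A, proc-F leaves just (3, 2, 4) free — too little r4 for any of the remaining processes.
The rest can finish in the order proc-B, proc-A, proc-F. Verifying each step:
  pool = (0, 0, 2)
  proc-B: need (0, 0, 1) fits (0, 0, 2); releases (2, 0, 1), pool now (2, 0, 3)
  proc-A: need (2, 0, 1) fits (2, 0, 3); releases (1, 2, 0), pool now (3, 2, 3)
  proc-F: need (3, 1, 2) fits (3, 2, 3); releases (0, 0, 1), pool now (3, 2, 4)
The blocked processes can never fit:
  blocked: proc-C wants (4, 1, 1), pool (3, 2, 4) — not enough r4
  blocked: proc-I wants (4, 0, 1), pool (3, 2, 4) — not enough r4
  blocked: proc-E wants (4, 0, 3), pool (3, 2, 4) — not enough r4


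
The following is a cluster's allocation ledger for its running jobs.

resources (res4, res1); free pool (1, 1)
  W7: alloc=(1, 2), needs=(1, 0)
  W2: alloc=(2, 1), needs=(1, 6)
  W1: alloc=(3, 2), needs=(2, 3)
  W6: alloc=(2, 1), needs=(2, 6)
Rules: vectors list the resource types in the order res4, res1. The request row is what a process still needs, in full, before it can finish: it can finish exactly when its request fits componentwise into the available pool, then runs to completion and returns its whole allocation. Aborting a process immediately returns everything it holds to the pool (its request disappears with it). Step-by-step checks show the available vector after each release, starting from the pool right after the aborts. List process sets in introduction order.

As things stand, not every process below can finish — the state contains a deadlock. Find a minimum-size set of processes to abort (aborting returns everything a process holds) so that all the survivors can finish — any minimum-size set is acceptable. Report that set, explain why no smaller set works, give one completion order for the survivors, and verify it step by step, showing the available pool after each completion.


Minimum abort set: W6.
Key observation: W2 was stuck for good until W6 gave back (2, 1); in the order shown it finishes at step 3.
Why nothing smaller works: aborting no one leaves the state deadlocked as given.
Survivors finish in the order: W7, W1, W2. Step-by-step check (pool after the aborts first):
  pool = (3, 2)
  W7: need (1, 0) fits (3, 2); releases (1, 2), pool now (4, 4)
  W1: need (2, 3) fits (4, 4); releases (3, 2), pool now (7, 6)
  W2: need (1, 6) fits (7, 6); releases (2, 1), pool now (9, 7)


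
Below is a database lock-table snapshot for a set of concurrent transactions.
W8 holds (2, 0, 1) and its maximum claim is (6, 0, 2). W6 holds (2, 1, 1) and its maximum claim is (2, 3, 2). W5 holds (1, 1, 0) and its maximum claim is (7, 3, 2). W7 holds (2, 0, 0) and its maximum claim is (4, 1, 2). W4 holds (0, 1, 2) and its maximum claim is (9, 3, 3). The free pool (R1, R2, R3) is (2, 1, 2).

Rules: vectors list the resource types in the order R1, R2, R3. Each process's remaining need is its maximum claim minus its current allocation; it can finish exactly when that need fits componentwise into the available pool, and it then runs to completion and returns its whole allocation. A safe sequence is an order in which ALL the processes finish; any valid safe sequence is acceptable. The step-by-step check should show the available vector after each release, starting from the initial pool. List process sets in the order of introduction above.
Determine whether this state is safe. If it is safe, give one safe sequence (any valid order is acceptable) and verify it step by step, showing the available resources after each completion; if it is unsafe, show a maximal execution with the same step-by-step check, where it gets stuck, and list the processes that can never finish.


UNSAFE — no complete ordering exists.
Key observation: once W7, W8 finish, the pool peaks at (6, 1, 3) — and every remaining process still needs more R2 than that.
Going as far as possible: W7, W8; after that, nothing fits. Walking it through:
  pool = (2, 1, 2)
  W7: need (2, 1, 2) fits (2, 1, 2); releases (2, 0, 0), pool now (4, 1, 2)
  W8: need (4, 0, 1) fits (4, 1, 2); releases (2, 0, 1), pool now (6, 1, 3)
  W6 still needs (0, 2, 1) but only (6, 1, 3) is free — short on R2
  W5 still needs (6, 2, 2) but only (6, 1, 3) is free — short on R2
  W4 still needs (9, 2, 1) but only (6, 1, 3) is free — short on R1 and R2
Processes that can never finish: W6, W5 and W4.


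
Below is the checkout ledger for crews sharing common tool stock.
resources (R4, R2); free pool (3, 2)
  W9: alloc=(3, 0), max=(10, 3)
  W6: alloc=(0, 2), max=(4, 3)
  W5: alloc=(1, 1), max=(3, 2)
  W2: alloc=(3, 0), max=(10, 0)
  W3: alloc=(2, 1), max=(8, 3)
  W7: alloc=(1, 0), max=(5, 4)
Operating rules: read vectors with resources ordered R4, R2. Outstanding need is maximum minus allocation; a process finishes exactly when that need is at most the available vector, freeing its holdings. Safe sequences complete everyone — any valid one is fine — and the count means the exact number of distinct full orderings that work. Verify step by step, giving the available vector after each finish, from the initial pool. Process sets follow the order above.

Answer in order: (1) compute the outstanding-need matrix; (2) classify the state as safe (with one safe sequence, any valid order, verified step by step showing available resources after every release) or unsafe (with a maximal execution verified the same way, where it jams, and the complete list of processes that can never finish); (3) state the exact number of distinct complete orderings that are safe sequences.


(1) Outstanding need per process (order R4, R2):
  W9: (7, 3)
  W6: (4, 1)
  W5: (2, 1)
  W2: (7, 0)
  W3: (6, 2)
  W7: (4, 4)
(2) The state is UNSAFE.
Key observation: once W5, W6, W7 finish, the pool peaks at (5, 5) — and every remaining process still needs more R4 than that.
Going as far as possible: W5, W6, W7; after that, nothing fits. Check, step by step:
  pool = (3, 2)
  run W5 (needs (2, 1), free (3, 2)); after release of (1, 1) the pool is (4, 3)
  run W6 (needs (4, 1), free (4, 3)); after release of (0, 2) the pool is (4, 5)
  run W7 (needs (4, 4), free (4, 5)); after release of (1, 0) the pool is (5, 5)
  W9 cannot run: need (7, 3) vs free (5, 5) (insufficient R4)
  W2 cannot run: need (7, 0) vs free (5, 5) (insufficient R4)
  W3 cannot run: need (6, 2) vs free (5, 5) (insufficient R4)
Never able to finish: W9, W2 and W3.
(3) The exact count: 0 of the possible complete orderings are safe sequences.


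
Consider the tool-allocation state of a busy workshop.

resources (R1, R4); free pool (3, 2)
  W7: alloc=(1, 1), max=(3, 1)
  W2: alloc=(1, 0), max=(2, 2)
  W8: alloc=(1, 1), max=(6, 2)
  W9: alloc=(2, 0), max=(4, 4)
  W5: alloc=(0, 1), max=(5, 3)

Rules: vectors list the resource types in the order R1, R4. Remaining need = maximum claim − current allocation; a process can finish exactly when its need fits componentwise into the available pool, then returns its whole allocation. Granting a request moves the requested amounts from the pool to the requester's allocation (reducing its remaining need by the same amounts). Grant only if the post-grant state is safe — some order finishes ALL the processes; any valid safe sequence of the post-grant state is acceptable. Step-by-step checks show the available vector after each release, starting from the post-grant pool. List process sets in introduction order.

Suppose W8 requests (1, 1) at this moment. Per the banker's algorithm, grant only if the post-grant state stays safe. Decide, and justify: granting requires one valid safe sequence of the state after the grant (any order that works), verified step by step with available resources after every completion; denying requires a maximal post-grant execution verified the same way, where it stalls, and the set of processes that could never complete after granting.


GRANT — the state after the grant stays safe, e.g. via W7, W2, W8, W9, W5.
Key observation: the transfer keeps a workable pool ((2, 1)); W7 starts the safe sequence.
Check on the post-grant state, step by step:
  pool = (2, 1)
  W7: need (2, 0) fits (2, 1); releases (1, 1), pool now (3, 2)
  W2: need (1, 2) fits (3, 2); releases (1, 0), pool now (4, 2)
  W8: need (4, 0) fits (4, 2); releases (2, 2), pool now (6, 4)
  W9: need (2, 4) fits (6, 4); releases (2, 0), pool now (8, 4)
  W5: need (5, 2) fits (8, 4); releases (0, 1), pool now (8, 5)


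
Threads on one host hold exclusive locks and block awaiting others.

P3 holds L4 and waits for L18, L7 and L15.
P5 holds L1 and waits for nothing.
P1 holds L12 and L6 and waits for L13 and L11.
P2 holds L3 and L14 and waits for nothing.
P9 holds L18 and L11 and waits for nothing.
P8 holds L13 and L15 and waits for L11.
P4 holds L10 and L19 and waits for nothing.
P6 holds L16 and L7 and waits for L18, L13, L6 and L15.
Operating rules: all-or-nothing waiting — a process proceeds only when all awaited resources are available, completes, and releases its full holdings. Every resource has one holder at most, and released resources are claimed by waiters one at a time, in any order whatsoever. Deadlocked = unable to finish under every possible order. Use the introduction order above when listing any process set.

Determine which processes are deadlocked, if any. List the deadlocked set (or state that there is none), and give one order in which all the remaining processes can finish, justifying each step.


The deadlocked set is empty.
Key observation: all waits point, directly or indirectly, at processes that can finish, so nothing is permanently blocked.
The rest can finish in the order P5, P2, P9, P8, P1, P6, P4, P3.
Walking it through:
  P5: no waits; runs immediately, freeing L1
  P2: no waits; runs immediately, freeing L3 and L14
  P9: no waits; runs immediately, freeing L18 and L11
  run P8 (all its waits — L11 — are resolved); releases L13 and L15
  run P1 (all its waits — L13 and L11 — are resolved); releases L12 and L6
  run P6 (all its waits — L18, L13, L6 and L15 — are resolved); releases L16 and L7
  P4: no waits; runs immediately, freeing L10 and L19
  run P3 (all its waits — L18, L7 and L15 — are resolved); releases L4
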